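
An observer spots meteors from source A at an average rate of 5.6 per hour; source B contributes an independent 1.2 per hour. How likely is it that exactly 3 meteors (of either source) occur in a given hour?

0.0584

Independent Poisson processes superpose: combined rate λ = 5.6 + 1.2 = 6.8 per hour.
So μ = 6.8.
P(N = 3) = e^(−6.8) · 6.8^3/3! ≈ 0.0584.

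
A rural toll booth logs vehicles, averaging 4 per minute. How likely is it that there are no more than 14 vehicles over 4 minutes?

Over the interval, μ = 4 × 4 = 16 (4 minutes).
P(N ≤ 14) = Σ_{j=0}^{14} e^(−μ) μ^j/j! ≈ 0.3675.

0.3675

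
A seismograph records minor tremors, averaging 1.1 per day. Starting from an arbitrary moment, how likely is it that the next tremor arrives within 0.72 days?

Inter-arrival times are exponential with rate λ = 1.1 per day.
P(T ≤ 0.72) = 1 − e^(−λt) = 1 − e^(−1.1 × 0.72) = 1 − e^(−0.792) ≈ 0.5471.

0.5471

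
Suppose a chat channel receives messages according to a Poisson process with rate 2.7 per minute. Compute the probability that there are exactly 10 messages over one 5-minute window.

Over the interval, μ = 2.7 × 5 = 13.5 (a 5-minute window = 5 minutes).
P(N = 10) = e^(−μ) μ^10/10! = e^(−13.5) · 13.5^10/3628800 ≈ 0.0760.

0.0760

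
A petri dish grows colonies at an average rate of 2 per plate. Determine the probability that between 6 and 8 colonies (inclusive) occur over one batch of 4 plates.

0.4013

Over the interval, μ = 2 × 4 = 8 (a batch of 4 plates = 4 plates).
P(6 ≤ N ≤ 8) = Σ_{j=6}^{8} e^(−8) · 8^j/j! ≈ 0.4013.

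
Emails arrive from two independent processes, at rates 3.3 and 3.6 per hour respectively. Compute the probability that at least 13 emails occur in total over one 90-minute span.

0.2427

Independent Poisson processes superpose: combined rate λ = 3.3 + 3.6 = 6.9 per hour.
Over the interval, μ = 6.9 × 1.5 = 10.35 (a 90-minute span = 1.5 hours).
P(N ≥ 13) = 1 − P(N ≤ 12) ≈ 0.2427.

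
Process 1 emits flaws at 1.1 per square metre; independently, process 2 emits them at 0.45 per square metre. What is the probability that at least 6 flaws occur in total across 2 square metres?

Independent Poisson processes superpose: combined rate λ = 1.1 + 0.45 = 1.55 per square metre.
Over the interval, μ = 1.55 × 2 = 3.1 (2 square metres).
P(N ≥ 6) = 1 − P(N ≤ 5) ≈ 0.0943.

0.0943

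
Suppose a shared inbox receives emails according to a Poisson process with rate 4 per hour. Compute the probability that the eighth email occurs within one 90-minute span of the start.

0.2560

Over the interval, μ = 4 × 1.5 = 6 (a 90-minute span = 1.5 hours).
The eighth arrival falls in the interval iff at least 8 events occur there: P(S_8 ≤ t) = P(N ≥ 8) = 1 − P(N ≤ 7) ≈ 0.2560.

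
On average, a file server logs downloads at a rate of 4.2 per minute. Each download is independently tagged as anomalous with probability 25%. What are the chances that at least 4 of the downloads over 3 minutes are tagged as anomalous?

0.3863

Thinning: the downloads that are tagged as anomalous themselves form a Poisson process with rate 0.25 × 4.2 = 1.05 per minute.
Over the interval, μ = 1.05 × 3 = 3.15 (3 minutes).
P(N ≥ 4) = 1 − P(N ≤ 3) ≈ 0.3863.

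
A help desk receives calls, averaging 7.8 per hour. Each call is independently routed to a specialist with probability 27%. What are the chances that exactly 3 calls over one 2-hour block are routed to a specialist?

Thinning: the calls that are routed to a specialist themselves form a Poisson process with rate 0.27 × 7.8 = 2.106 per hour.
Over the interval, μ = 2.106 × 2 = 4.212 (a 2-hour block = 2 hours).
P(N = 3) = e^(−4.212) · 4.212^3/3! ≈ 0.1845.

0.1845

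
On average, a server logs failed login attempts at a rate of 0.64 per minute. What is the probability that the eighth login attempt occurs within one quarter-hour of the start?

Over the interval, μ = 0.64 × 15 = 9.6 (a quarter-hour = 15 minutes).
The eighth arrival falls in the interval iff at least 8 events occur there: P(S_8 ≤ t) = P(N ≥ 8) = 1 − P(N ≤ 7) ≈ 0.7416.

0.7416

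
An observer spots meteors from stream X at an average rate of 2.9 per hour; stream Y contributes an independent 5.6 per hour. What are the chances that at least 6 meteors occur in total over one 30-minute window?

0.2551

Independent Poisson processes superpose: combined rate λ = 2.9 + 5.6 = 8.5 per hour.
Over the interval, μ = 8.5 × 0.5 = 4.25 (a 30-minute window = 0.5 hours).
P(N ≥ 6) = 1 − P(N ≤ 5) ≈ 0.2551.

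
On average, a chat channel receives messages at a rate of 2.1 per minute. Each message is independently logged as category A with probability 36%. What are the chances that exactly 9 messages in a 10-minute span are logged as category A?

Thinning: the messages that are logged as category A themselves form a Poisson process with rate 0.36 × 2.1 = 0.756 per minute.
Over the interval, μ = 0.756 × 10 = 7.56 (a 10-minute span = 10 minutes).
P(N = 9) = e^(−7.56) · 7.56^9/9! ≈ 0.1158.

0.1158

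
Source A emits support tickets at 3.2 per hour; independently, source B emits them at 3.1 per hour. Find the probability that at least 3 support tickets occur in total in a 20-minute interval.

0.3504

Independent Poisson processes superpose: combined rate λ = 3.2 + 3.1 = 6.3 per hour.
Over the interval, μ = 6.3 × 1/3 = 2.1 (a 20-minute interval = 1/3 hours).
P(N ≥ 3) = 1 − P(N ≤ 2) ≈ 0.3504.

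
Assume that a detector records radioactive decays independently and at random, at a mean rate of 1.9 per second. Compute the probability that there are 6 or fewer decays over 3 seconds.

0.6544

Over the interval, μ = 1.9 × 3 = 5.7 (3 seconds).
P(N ≤ 6) = Σ_{j=0}^{6} e^(−μ) μ^j/j! ≈ 0.6544.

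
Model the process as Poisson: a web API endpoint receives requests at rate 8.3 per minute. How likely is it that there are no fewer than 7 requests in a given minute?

With mean μ = 8.3 per minute,
P(N ≥ 7) = 1 − P(N ≤ 6) = 1 − Σ_{j=0}^{6} e^(−μ) μ^j/j! ≈ 0.7219.

0.7219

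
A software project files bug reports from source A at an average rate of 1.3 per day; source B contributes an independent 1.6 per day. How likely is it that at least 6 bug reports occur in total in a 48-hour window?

Independent Poisson processes superpose: combined rate λ = 1.3 + 1.6 = 2.9 per day.
Over the interval, μ = 2.9 × 2 = 5.8 (a 48-hour window = 2 days).
P(N ≥ 6) = 1 − P(N ≤ 5) ≈ 0.5217.

0.5217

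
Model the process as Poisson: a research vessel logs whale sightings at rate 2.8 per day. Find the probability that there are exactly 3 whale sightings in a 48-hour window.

Over the interval, μ = 2.8 × 2 = 5.6 (a 48-hour window = 2 days).
P(N = 3) = e^(−μ) μ^3/3! = e^(−5.6) · 5.6^3/6 ≈ 0.1082.

0.1082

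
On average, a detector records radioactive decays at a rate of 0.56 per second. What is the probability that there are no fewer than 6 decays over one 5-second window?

Over the interval, μ = 0.56 × 5 = 2.8 (a 5-second window = 5 seconds).
P(N ≥ 6) = 1 − P(N ≤ 5) = 1 − Σ_{j=0}^{5} e^(−μ) μ^j/j! ≈ 0.0651.

0.0651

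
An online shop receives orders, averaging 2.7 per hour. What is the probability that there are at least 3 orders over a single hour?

0.5064

With mean μ = 2.7 per hour,
P(N ≥ 3) = 1 − P(N ≤ 2) = 1 − Σ_{j=0}^{2} e^(−μ) μ^j/j! ≈ 0.5064.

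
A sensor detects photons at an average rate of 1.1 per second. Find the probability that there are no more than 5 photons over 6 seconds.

Over the interval, μ = 1.1 × 6 = 6.6 (6 seconds).
P(N ≤ 5) = Σ_{j=0}^{5} e^(−μ) μ^j/j! ≈ 0.3547.

0.3547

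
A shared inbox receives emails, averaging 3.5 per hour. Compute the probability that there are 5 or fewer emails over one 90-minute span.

Over the interval, μ = 3.5 × 1.5 = 5.25 (a 90-minute span = 1.5 hours).
P(N ≤ 5) = Σ_{j=0}^{5} e^(−μ) μ^j/j! ≈ 0.5722.

0.5722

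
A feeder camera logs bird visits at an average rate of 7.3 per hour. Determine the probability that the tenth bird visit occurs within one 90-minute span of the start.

Over the interval, μ = 7.3 × 1.5 = 10.95 (a 90-minute span = 1.5 hours).
The tenth arrival falls in the interval iff at least 10 events occur there: P(S_10 ≤ t) = P(N ≥ 10) = 1 − P(N ≤ 9) ≈ 0.6540.

0.6540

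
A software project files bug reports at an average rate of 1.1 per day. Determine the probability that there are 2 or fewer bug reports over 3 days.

0.3594

Over the interval, μ = 1.1 × 3 = 3.3 (3 days).
P(N ≤ 2) = Σ_{j=0}^{2} e^(−μ) μ^j/j! ≈ 0.3594.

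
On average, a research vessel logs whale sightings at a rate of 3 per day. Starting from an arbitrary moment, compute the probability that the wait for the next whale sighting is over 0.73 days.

The wait for the next event is exponential with rate λ = 3 per day.
P(T > 0.73) = e^(−λt) = e^(−3 × 0.73) = e^(−2.19) ≈ 0.1119.

0.1119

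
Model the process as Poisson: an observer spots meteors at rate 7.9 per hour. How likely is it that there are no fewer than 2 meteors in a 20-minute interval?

0.7390

Over the interval, μ = 7.9 × 1/3 ≈ 2.63333 (a 20-minute interval = 1/3 hours).
P(N ≥ 2) = 1 − P(N ≤ 1) = 1 − Σ_{j=0}^{1} e^(−μ) μ^j/j! ≈ 0.7390.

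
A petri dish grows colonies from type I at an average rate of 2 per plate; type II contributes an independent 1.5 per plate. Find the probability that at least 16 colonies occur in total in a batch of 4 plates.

Independent Poisson processes superpose: combined rate λ = 2 + 1.5 = 3.5 per plate.
Over the interval, μ = 3.5 × 4 = 14 (a batch of 4 plates = 4 plates).
P(N ≥ 16) = 1 − P(N ≤ 15) ≈ 0.3306.

0.3306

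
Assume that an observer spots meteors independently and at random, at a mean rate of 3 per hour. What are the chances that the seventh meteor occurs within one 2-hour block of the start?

0.3937

Over the interval, μ = 3 × 2 = 6 (a 2-hour block = 2 hours).
The seventh arrival falls in the interval iff at least 7 events occur there: P(S_7 ≤ t) = P(N ≥ 7) = 1 − P(N ≤ 6) ≈ 0.3937.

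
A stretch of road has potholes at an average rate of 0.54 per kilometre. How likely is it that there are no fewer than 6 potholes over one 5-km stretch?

Over the interval, μ = 0.54 × 5 = 2.7 (a 5-km stretch = 5 kilometres).
P(N ≥ 6) = 1 − P(N ≤ 5) = 1 − Σ_{j=0}^{5} e^(−μ) μ^j/j! ≈ 0.0567.

0.0567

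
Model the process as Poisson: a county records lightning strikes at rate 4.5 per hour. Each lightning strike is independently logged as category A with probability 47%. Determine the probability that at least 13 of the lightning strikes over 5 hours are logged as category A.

Thinning: the lightning strikes that are logged as category A themselves form a Poisson process with rate 0.47 × 4.5 = 2.115 per hour.
Over the interval, μ = 2.115 × 5 = 10.575 (5 hours).
P(N ≥ 13) = 1 − P(N ≤ 12) ≈ 0.2658.

0.2658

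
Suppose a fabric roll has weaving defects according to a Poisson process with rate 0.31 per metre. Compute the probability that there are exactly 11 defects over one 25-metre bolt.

0.0654

Over the interval, μ = 0.31 × 25 = 7.75 (a 25-metre bolt = 25 metres).
P(N = 11) = e^(−μ) μ^11/11! = e^(−7.75) · 7.75^11/39916800 ≈ 0.0654.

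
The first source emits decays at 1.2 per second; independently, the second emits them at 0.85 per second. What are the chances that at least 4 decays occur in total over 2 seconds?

Independent Poisson processes superpose: combined rate λ = 1.2 + 0.85 = 2.05 per second.
Over the interval, μ = 2.05 × 2 = 4.1 (2 seconds).
P(N ≥ 4) = 1 − P(N ≤ 3) ≈ 0.5858.

0.5858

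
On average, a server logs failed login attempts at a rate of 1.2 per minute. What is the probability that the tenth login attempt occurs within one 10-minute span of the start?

0.7576

Over the interval, μ = 1.2 × 10 = 12 (a 10-minute span = 10 minutes).
The tenth arrival falls in the interval iff at least 10 events occur there: P(S_10 ≤ t) = P(N ≥ 10) = 1 − P(N ≤ 9) ≈ 0.7576.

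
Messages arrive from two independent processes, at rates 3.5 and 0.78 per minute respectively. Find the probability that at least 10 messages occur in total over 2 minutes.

Independent Poisson processes superpose: combined rate λ = 3.5 + 0.78 = 4.28 per minute.
Over the interval, μ = 4.28 × 2 = 8.56 (2 minutes).
P(N ≥ 10) = 1 − P(N ≤ 9) ≈ 0.3548.

0.3548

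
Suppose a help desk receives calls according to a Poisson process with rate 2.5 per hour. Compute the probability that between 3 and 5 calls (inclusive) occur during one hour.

With mean μ = 2.5 per hour,
P(3 ≤ N ≤ 5) = Σ_{j=3}^{5} e^(−2.5) · 2.5^j/j! ≈ 0.4142.

0.4142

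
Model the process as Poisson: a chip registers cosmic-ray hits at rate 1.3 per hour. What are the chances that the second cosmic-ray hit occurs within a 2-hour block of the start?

Over the interval, μ = 1.3 × 2 = 2.6 (a 2-hour block = 2 hours).
The second arrival falls in the interval iff at least 2 events occur there: P(S_2 ≤ t) = P(N ≥ 2) = 1 − P(N ≤ 1) ≈ 0.7326.

0.7326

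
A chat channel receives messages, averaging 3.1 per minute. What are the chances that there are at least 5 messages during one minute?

0.2018

With mean μ = 3.1 per minute,
P(N ≥ 5) = 1 − P(N ≤ 4) = 1 − Σ_{j=0}^{4} e^(−μ) μ^j/j! ≈ 0.2018.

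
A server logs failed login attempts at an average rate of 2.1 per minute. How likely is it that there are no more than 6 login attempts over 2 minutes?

Over the interval, μ = 2.1 × 2 = 4.2 (2 minutes).
P(N ≤ 6) = Σ_{j=0}^{6} e^(−μ) μ^j/j! ≈ 0.8675.

0.8675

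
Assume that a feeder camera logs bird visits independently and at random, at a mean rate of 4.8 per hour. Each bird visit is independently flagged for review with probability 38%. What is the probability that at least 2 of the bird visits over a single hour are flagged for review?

Thinning: the bird visits that are flagged for review themselves form a Poisson process with rate 0.38 × 4.8 = 1.824 per hour.
So μ = 1.824.
P(N ≥ 2) = 1 − P(N ≤ 1) ≈ 0.5443.

0.5443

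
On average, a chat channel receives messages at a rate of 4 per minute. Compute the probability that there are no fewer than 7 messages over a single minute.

0.1107

With mean μ = 4 per minute,
P(N ≥ 7) = 1 − P(N ≤ 6) = 1 − Σ_{j=0}^{6} e^(−μ) μ^j/j! ≈ 0.1107.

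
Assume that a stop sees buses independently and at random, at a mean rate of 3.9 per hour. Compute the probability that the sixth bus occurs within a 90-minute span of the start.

0.5299

Over the interval, μ = 3.9 × 1.5 = 5.85 (a 90-minute span = 1.5 hours).
The sixth arrival falls in the interval iff at least 6 events occur there: P(S_6 ≤ t) = P(N ≥ 6) = 1 − P(N ≤ 5) ≈ 0.5299.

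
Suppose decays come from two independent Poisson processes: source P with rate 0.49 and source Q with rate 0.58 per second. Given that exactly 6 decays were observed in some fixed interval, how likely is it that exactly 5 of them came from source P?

Given the total, each event is independently from source P with probability p = λ_P/(λ_P+λ_Q) = 0.49/1.07 ≈ 0.4579.
So K ~ Binomial(6, 0.49/1.07): P(K = 5) = C(6,5) · (0.49/1.07)^5 · (0.58/1.07)^1 ≈ 0.0655.

0.0655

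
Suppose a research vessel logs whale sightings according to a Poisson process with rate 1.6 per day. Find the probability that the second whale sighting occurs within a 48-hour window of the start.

Over the interval, μ = 1.6 × 2 = 3.2 (a 48-hour window = 2 days).
The second arrival falls in the interval iff at least 2 events occur there: P(S_2 ≤ t) = P(N ≥ 2) = 1 − P(N ≤ 1) ≈ 0.8288.

0.8288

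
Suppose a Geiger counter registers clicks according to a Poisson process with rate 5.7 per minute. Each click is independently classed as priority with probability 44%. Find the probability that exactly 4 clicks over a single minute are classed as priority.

Thinning: the clicks that are classed as priority themselves form a Poisson process with rate 0.44 × 5.7 = 2.508 per minute.
So μ = 2.508.
P(N = 4) = e^(−2.508) · 2.508^4/4! ≈ 0.1342.

0.1342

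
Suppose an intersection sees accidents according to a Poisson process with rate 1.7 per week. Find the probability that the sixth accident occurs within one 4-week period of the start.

0.6730

Over the interval, μ = 1.7 × 4 = 6.8 (a 4-week period = 4 weeks).
The sixth arrival falls in the interval iff at least 6 events occur there: P(S_6 ≤ t) = P(N ≥ 6) = 1 − P(N ≤ 5) ≈ 0.6730.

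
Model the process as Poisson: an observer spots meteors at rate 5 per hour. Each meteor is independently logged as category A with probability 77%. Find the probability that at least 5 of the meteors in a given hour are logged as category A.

Thinning: the meteors that are logged as category A themselves form a Poisson process with rate 0.77 × 5 = 3.85 per hour.
So μ = 3.85.
P(N ≥ 5) = 1 − P(N ≤ 4) ≈ 0.3419.

0.3419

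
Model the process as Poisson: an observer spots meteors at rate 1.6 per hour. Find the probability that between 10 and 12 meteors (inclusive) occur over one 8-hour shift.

Over the interval, μ = 1.6 × 8 = 12.8 (an 8-hour shift = 8 hours).
P(10 ≤ N ≤ 12) = Σ_{j=10}^{12} e^(−12.8) · 12.8^j/j! ≈ 0.3058.

0.3058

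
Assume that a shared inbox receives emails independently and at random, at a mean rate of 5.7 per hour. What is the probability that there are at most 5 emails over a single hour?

0.4950

With mean μ = 5.7 per hour,
P(N ≤ 5) = Σ_{j=0}^{5} e^(−μ) μ^j/j! ≈ 0.4950.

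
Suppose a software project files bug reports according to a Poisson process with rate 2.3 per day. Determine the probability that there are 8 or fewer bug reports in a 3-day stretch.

0.7420

Over the interval, μ = 2.3 × 3 = 6.9 (a 3-day stretch = 3 days).
P(N ≤ 8) = Σ_{j=0}^{8} e^(−μ) μ^j/j! ≈ 0.7420.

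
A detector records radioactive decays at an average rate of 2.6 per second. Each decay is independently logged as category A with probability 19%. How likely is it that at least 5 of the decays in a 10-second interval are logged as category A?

Thinning: the decays that are logged as category A themselves form a Poisson process with rate 0.19 × 2.6 = 0.494 per second.
Over the interval, μ = 0.494 × 10 = 4.94 (a 10-second interval = 10 seconds).
P(N ≥ 5) = 1 − P(N ≤ 4) ≈ 0.5489.

0.5489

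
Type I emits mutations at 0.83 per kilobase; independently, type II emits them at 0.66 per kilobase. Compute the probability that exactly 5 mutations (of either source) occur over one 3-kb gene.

Independent Poisson processes superpose: combined rate λ = 0.83 + 0.66 = 1.49 per kilobase.
Over the interval, μ = 1.49 × 3 = 4.47 (a 3-kb gene = 3 kilobases).
P(N = 5) = e^(−4.47) · 4.47^5/5! ≈ 0.1702.

0.1702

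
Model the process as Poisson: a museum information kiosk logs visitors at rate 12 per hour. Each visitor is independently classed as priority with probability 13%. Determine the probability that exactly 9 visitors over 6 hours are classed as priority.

Thinning: the visitors that are classed as priority themselves form a Poisson process with rate 0.13 × 12 = 1.56 per hour.
Over the interval, μ = 1.56 × 6 = 9.36 (6 hours).
P(N = 9) = e^(−9.36) · 9.36^9/9! ≈ 0.1308.

0.1308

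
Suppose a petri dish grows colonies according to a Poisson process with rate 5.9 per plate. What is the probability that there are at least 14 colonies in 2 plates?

Over the interval, μ = 5.9 × 2 = 11.8 (2 plates).
P(N ≥ 14) = 1 − P(N ≤ 13) = 1 − Σ_{j=0}^{13} e^(−μ) μ^j/j! ≈ 0.2975.

0.2975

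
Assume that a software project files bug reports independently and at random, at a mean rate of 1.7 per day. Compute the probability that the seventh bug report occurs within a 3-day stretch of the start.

0.2526

Over the interval, μ = 1.7 × 3 = 5.1 (a 3-day stretch = 3 days).
The seventh arrival falls in the interval iff at least 7 events occur there: P(S_7 ≤ t) = P(N ≥ 7) = 1 − P(N ≤ 6) ≈ 0.2526.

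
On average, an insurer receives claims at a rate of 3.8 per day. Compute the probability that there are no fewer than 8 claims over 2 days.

0.4900

Over the interval, μ = 3.8 × 2 = 7.6 (2 days).
P(N ≥ 8) = 1 − P(N ≤ 7) = 1 − Σ_{j=0}^{7} e^(−μ) μ^j/j! ≈ 0.4900.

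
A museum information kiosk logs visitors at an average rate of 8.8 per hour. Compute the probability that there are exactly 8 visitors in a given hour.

0.1344

With mean μ = 8.8 per hour,
P(N = 8) = e^(−μ) μ^8/8! = e^(−8.8) · 8.8^8/40320 ≈ 0.1344.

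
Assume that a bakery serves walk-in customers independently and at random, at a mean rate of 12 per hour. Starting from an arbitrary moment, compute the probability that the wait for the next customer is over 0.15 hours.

0.1653

The wait for the next event is exponential with rate λ = 12 per hour.
P(T > 0.15) = e^(−λt) = e^(−12 × 0.15) = e^(−1.8) ≈ 0.1653.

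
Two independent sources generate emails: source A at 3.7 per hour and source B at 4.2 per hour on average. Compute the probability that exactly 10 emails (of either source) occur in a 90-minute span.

0.1074

Independent Poisson processes superpose: combined rate λ = 3.7 + 4.2 = 7.9 per hour.
Over the interval, μ = 7.9 × 1.5 = 11.85 (a 90-minute span = 1.5 hours).
P(N = 10) = e^(−11.85) · 11.85^10/10! ≈ 0.1074.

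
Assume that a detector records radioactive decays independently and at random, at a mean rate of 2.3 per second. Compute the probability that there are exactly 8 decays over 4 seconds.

Over the interval, μ = 2.3 × 4 = 9.2 (4 seconds).
P(N = 8) = e^(−μ) μ^8/8! = e^(−9.2) · 9.2^8/40320 ≈ 0.1286.

0.1286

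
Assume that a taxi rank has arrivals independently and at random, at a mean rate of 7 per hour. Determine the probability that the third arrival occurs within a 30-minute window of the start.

0.6792

Over the interval, μ = 7 × 0.5 = 3.5 (a 30-minute window = 0.5 hours).
The third arrival falls in the interval iff at least 3 events occur there: P(S_3 ≤ t) = P(N ≥ 3) = 1 − P(N ≤ 2) ≈ 0.6792.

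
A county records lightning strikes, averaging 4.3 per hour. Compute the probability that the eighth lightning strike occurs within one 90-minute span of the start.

Over the interval, μ = 4.3 × 1.5 = 6.45 (a 90-minute span = 1.5 hours).
The eighth arrival falls in the interval iff at least 8 events occur there: P(S_8 ≤ t) = P(N ≥ 8) = 1 − P(N ≤ 7) ≈ 0.3199.

0.3199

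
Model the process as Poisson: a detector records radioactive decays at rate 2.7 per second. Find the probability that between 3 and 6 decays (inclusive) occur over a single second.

0.4858

With mean μ = 2.7 per second,
P(3 ≤ N ≤ 6) = Σ_{j=3}^{6} e^(−2.7) · 2.7^j/j! ≈ 0.4858.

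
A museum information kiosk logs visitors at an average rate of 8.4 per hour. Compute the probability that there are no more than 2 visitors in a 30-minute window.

0.2102

Over the interval, μ = 8.4 × 0.5 = 4.2 (a 30-minute window = 0.5 hours).
P(N ≤ 2) = Σ_{j=0}^{2} e^(−μ) μ^j/j! ≈ 0.2102.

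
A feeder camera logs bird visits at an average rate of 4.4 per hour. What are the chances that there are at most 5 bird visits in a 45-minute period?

Over the interval, μ = 4.4 × 0.75 = 3.3 (a 45-minute period = 0.75 hours).
P(N ≤ 5) = Σ_{j=0}^{5} e^(−μ) μ^j/j! ≈ 0.8829.

0.8829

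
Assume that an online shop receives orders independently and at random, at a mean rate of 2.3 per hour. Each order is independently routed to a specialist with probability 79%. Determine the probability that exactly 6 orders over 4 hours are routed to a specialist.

0.1428

Thinning: the orders that are routed to a specialist themselves form a Poisson process with rate 0.79 × 2.3 = 1.817 per hour.
Over the interval, μ = 1.817 × 4 = 7.268 (4 hours).
P(N = 6) = e^(−7.268) · 7.268^6/6! ≈ 0.1428.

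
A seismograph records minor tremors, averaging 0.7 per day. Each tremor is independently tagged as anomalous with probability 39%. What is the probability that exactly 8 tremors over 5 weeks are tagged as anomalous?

0.1221

Thinning: the tremors that are tagged as anomalous themselves form a Poisson process with rate 0.39 × 0.7 = 0.273 per day.
Over the interval, μ = 0.273 × 35 = 9.555 (5 weeks = 35 days).
P(N = 8) = e^(−9.555) · 9.555^8/8! ≈ 0.1221.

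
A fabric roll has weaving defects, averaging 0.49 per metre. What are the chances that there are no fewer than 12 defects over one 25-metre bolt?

Over the interval, μ = 0.49 × 25 = 12.25 (a 25-metre bolt = 25 metres).
P(N ≥ 12) = 1 − P(N ≤ 11) = 1 − Σ_{j=0}^{11} e^(−μ) μ^j/j! ≈ 0.5667.

0.5667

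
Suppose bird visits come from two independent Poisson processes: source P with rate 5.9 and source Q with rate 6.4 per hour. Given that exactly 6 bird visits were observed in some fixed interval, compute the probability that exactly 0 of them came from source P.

Given the total, each event is independently from source P with probability p = λ_P/(λ_P+λ_Q) = 5.9/12.3 ≈ 0.4797.
So K ~ Binomial(6, 5.9/12.3): P(K = 0) = C(6,0) · (5.9/12.3)^0 · (6.4/12.3)^6 ≈ 0.0198.

0.0198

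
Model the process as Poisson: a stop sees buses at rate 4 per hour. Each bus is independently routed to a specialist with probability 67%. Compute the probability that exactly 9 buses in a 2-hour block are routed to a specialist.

0.0473

Thinning: the buses that are routed to a specialist themselves form a Poisson process with rate 0.67 × 4 = 2.68 per hour.
Over the interval, μ = 2.68 × 2 = 5.36 (a 2-hour block = 2 hours).
P(N = 9) = e^(−5.36) · 5.36^9/9! ≈ 0.0473.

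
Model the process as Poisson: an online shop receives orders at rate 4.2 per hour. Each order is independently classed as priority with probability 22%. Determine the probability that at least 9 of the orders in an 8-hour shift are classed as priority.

0.3233

Thinning: the orders that are classed as priority themselves form a Poisson process with rate 0.22 × 4.2 = 0.924 per hour.
Over the interval, μ = 0.924 × 8 = 7.392 (an 8-hour shift = 8 hours).
P(N ≥ 9) = 1 − P(N ≤ 8) ≈ 0.3233.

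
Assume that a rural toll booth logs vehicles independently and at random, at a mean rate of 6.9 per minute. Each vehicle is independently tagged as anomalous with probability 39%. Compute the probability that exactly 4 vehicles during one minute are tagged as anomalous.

0.1482

Thinning: the vehicles that are tagged as anomalous themselves form a Poisson process with rate 0.39 × 6.9 = 2.691 per minute.
So μ = 2.691.
P(N = 4) = e^(−2.691) · 2.691^4/4! ≈ 0.1482.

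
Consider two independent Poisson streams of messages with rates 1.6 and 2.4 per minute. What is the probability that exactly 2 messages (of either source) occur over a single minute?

0.1465

Independent Poisson processes superpose: combined rate λ = 1.6 + 2.4 = 4 per minute.
So μ = 4.
P(N = 2) = e^(−4) · 4^2/2! ≈ 0.1465.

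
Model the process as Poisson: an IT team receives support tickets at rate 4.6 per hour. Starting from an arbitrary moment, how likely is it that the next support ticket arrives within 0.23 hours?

Inter-arrival times are exponential with rate λ = 4.6 per hour.
P(T ≤ 0.23) = 1 − e^(−λt) = 1 − e^(−4.6 × 0.23) = 1 − e^(−1.058) ≈ 0.6529.

0.6529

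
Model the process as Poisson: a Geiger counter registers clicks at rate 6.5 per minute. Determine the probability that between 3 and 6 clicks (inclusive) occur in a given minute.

With mean μ = 6.5 per minute,
P(3 ≤ N ≤ 6) = Σ_{j=3}^{6} e^(−6.5) · 6.5^j/j! ≈ 0.4835.

0.4835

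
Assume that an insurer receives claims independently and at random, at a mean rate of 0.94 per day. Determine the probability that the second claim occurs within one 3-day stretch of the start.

0.7723

Over the interval, μ = 0.94 × 3 = 2.82 (a 3-day stretch = 3 days).
The second arrival falls in the interval iff at least 2 events occur there: P(S_2 ≤ t) = P(N ≥ 2) = 1 − P(N ≤ 1) ≈ 0.7723.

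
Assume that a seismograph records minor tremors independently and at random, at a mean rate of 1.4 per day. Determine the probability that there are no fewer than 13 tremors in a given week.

0.1899

Over the interval, μ = 1.4 × 7 = 9.8 (a week = 7 days).
P(N ≥ 13) = 1 − P(N ≤ 12) = 1 − Σ_{j=0}^{12} e^(−μ) μ^j/j! ≈ 0.1899.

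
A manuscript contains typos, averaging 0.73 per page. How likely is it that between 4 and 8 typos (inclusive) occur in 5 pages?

0.4827

Over the interval, μ = 0.73 × 5 = 3.65 (5 pages).
P(4 ≤ N ≤ 8) = Σ_{j=4}^{8} e^(−3.65) · 3.65^j/j! ≈ 0.4827.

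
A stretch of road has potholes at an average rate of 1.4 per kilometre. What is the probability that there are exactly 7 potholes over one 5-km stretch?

0.1490

Over the interval, μ = 1.4 × 5 = 7 (a 5-km stretch = 5 kilometres).
P(N = 7) = e^(−μ) μ^7/7! = e^(−7) · 7^7/5040 ≈ 0.1490.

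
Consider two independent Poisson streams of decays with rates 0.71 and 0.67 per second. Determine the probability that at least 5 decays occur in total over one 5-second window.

Independent Poisson processes superpose: combined rate λ = 0.71 + 0.67 = 1.38 per second.
Over the interval, μ = 1.38 × 5 = 6.9 (a 5-second window = 5 seconds).
P(N ≥ 5) = 1 − P(N ≤ 4) ≈ 0.8177.

0.8177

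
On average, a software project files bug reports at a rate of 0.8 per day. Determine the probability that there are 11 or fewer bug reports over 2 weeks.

Over the interval, μ = 0.8 × 14 = 11.2 (2 weeks = 14 days).
P(N ≤ 11) = Σ_{j=0}^{11} e^(−μ) μ^j/j! ≈ 0.5554.

0.5554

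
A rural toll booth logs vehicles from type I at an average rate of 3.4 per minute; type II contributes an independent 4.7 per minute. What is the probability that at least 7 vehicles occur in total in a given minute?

Independent Poisson processes superpose: combined rate λ = 3.4 + 4.7 = 8.1 per minute.
So μ = 8.1.
P(N ≥ 7) = 1 − P(N ≤ 6) ≈ 0.6987.

0.6987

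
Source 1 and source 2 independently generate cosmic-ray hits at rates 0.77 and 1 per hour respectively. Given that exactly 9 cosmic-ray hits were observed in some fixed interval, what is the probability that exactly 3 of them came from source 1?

0.2249

Given the total, each event is independently from source 1 with probability p = λ_1/(λ_1+λ_2) = 0.77/1.77 ≈ 0.4350.
So K ~ Binomial(9, 0.77/1.77): P(K = 3) = C(9,3) · (0.77/1.77)^3 · (1/1.77)^6 ≈ 0.2249.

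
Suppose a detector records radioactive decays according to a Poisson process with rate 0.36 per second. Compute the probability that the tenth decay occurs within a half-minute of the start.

Over the interval, μ = 0.36 × 30 = 10.8 (a half-minute = 30 seconds).
The tenth arrival falls in the interval iff at least 10 events occur there: P(S_10 ≤ t) = P(N ≥ 10) = 1 − P(N ≤ 9) ≈ 0.6374.

0.6374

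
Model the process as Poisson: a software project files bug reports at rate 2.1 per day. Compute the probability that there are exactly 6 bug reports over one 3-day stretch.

Over the interval, μ = 2.1 × 3 = 6.3 (a 3-day stretch = 3 days).
P(N = 6) = e^(−μ) μ^6/6! = e^(−6.3) · 6.3^6/720 ≈ 0.1595.

0.1595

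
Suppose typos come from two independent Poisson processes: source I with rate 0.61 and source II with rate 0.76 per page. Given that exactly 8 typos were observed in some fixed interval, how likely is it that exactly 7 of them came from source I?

0.0154

Given the total, each event is independently from source I with probability p = λ_I/(λ_I+λ_II) = 0.61/1.37 ≈ 0.4453.
So K ~ Binomial(8, 0.61/1.37): P(K = 7) = C(8,7) · (0.61/1.37)^7 · (0.76/1.37)^1 ≈ 0.0154.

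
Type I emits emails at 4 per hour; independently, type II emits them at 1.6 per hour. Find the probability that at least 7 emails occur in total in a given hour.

0.3297

Independent Poisson processes superpose: combined rate λ = 4 + 1.6 = 5.6 per hour.
So μ = 5.6.
P(N ≥ 7) = 1 − P(N ≤ 6) ≈ 0.3297.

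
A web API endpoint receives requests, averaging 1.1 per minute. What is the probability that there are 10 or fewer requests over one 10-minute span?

Over the interval, μ = 1.1 × 10 = 11 (a 10-minute span = 10 minutes).
P(N ≤ 10) = Σ_{j=0}^{10} e^(−μ) μ^j/j! ≈ 0.4599.

0.4599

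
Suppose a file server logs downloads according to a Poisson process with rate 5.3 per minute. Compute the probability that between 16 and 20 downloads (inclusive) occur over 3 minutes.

Over the interval, μ = 5.3 × 3 = 15.9 (3 minutes).
P(16 ≤ N ≤ 20) = Σ_{j=16}^{20} e^(−15.9) · 15.9^j/j! ≈ 0.3970.

0.3970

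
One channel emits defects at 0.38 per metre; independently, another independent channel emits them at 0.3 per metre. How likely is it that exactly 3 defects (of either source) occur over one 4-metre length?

Independent Poisson processes superpose: combined rate λ = 0.38 + 0.3 = 0.68 per metre.
Over the interval, μ = 0.68 × 4 = 2.72 (a 4-metre length = 4 metres).
P(N = 3) = e^(−2.72) · 2.72^3/3! ≈ 0.2209.

0.2209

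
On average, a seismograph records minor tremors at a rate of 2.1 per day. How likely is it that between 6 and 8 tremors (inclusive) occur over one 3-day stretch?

Over the interval, μ = 2.1 × 3 = 6.3 (a 3-day stretch = 3 days).
P(6 ≤ N ≤ 8) = Σ_{j=6}^{8} e^(−6.3) · 6.3^j/j! ≈ 0.4160.

0.4160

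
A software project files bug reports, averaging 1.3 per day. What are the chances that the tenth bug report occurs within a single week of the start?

0.4258

Over the interval, μ = 1.3 × 7 = 9.1 (a week = 7 days).
The tenth arrival falls in the interval iff at least 10 events occur there: P(S_10 ≤ t) = P(N ≥ 10) = 1 − P(N ≤ 9) ≈ 0.4258.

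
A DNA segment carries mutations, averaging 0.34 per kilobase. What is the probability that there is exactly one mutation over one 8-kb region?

Over the interval, μ = 0.34 × 8 = 2.72 (an 8-kb region = 8 kilobases).
P(N = 1) = e^(−μ) μ^1/1! = e^(−2.72) · 2.72^1/1 ≈ 0.1792.

0.1792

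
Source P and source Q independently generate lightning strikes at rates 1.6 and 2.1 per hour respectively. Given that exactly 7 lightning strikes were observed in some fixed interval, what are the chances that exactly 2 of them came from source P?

Given the total, each event is independently from source P with probability p = λ_P/(λ_P+λ_Q) = 1.6/3.7 ≈ 0.4324.
So K ~ Binomial(7, 1.6/3.7): P(K = 2) = C(7,2) · (1.6/3.7)^2 · (2.1/3.7)^5 ≈ 0.2313.

0.2313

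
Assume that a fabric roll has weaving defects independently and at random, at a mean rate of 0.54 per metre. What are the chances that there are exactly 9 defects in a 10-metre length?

0.0486

Over the interval, μ = 0.54 × 10 = 5.4 (a 10-metre length = 10 metres).
P(N = 9) = e^(−μ) μ^9/9! = e^(−5.4) · 5.4^9/362880 ≈ 0.0486.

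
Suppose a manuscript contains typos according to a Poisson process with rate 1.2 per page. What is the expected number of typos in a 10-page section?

12

E[N] = λt = 1.2 × 10 = 12 (a 10-page section = 10 pages).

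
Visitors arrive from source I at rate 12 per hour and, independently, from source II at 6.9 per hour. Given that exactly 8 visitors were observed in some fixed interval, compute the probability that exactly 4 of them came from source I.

Given the total, each event is independently from source I with probability p = λ_I/(λ_I+λ_II) = 12/18.9 ≈ 0.6349.
So K ~ Binomial(8, 12/18.9): P(K = 4) = C(8,4) · (12/18.9)^4 · (6.9/18.9)^4 ≈ 0.2021.

0.2021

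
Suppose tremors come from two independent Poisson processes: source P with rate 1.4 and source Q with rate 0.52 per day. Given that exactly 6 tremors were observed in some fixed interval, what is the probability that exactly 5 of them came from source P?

0.3350

Given the total, each event is independently from source P with probability p = λ_P/(λ_P+λ_Q) = 1.4/1.92 ≈ 0.7292.
So K ~ Binomial(6, 1.4/1.92): P(K = 5) = C(6,5) · (1.4/1.92)^5 · (0.52/1.92)^1 ≈ 0.3350.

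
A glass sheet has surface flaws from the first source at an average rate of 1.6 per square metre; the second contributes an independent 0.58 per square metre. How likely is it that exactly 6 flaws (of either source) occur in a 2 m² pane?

Independent Poisson processes superpose: combined rate λ = 1.6 + 0.58 = 2.18 per square metre.
Over the interval, μ = 2.18 × 2 = 4.36 (a 2 m² pane = 2 square metres).
P(N = 6) = e^(−4.36) · 4.36^6/6! ≈ 0.1219.

0.1219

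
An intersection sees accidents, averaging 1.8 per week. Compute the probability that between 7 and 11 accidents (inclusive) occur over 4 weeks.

0.5167

Over the interval, μ = 1.8 × 4 = 7.2 (4 weeks).
P(7 ≤ N ≤ 11) = Σ_{j=7}^{11} e^(−7.2) · 7.2^j/j! ≈ 0.5167.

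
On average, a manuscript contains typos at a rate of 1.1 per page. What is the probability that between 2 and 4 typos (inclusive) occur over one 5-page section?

0.3310

Over the interval, μ = 1.1 × 5 = 5.5 (a 5-page section = 5 pages).
P(2 ≤ N ≤ 4) = Σ_{j=2}^{4} e^(−5.5) · 5.5^j/j! ≈ 0.3310.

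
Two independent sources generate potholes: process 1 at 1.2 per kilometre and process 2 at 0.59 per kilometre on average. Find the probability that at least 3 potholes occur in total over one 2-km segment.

0.6937

Independent Poisson processes superpose: combined rate λ = 1.2 + 0.59 = 1.79 per kilometre.
Over the interval, μ = 1.79 × 2 = 3.58 (a 2-km segment = 2 kilometres).
P(N ≥ 3) = 1 − P(N ≤ 2) ≈ 0.6937.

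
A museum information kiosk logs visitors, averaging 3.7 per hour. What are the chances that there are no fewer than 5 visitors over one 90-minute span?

Over the interval, μ = 3.7 × 1.5 = 5.55 (a 90-minute span = 1.5 hours).
P(N ≥ 5) = 1 − P(N ≤ 4) = 1 − Σ_{j=0}^{4} e^(−μ) μ^j/j! ≈ 0.6502.

0.6502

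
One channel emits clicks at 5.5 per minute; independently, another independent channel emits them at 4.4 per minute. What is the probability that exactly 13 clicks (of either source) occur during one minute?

0.0707

Independent Poisson processes superpose: combined rate λ = 5.5 + 4.4 = 9.9 per minute.
So μ = 9.9.
P(N = 13) = e^(−9.9) · 9.9^13/13! ≈ 0.0707.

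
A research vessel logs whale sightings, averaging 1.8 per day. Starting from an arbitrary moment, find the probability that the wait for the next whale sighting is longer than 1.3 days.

The wait for the next event is exponential with rate λ = 1.8 per day.
P(T > 1.3) = e^(−λt) = e^(−1.8 × 1.3) = e^(−2.34) ≈ 0.0963.

0.0963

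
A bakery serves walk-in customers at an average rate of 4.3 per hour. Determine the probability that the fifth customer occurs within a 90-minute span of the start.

0.7707

Over the interval, μ = 4.3 × 1.5 = 6.45 (a 90-minute span = 1.5 hours).
The fifth arrival falls in the interval iff at least 5 events occur there: P(S_5 ≤ t) = P(N ≥ 5) = 1 − P(N ≤ 4) ≈ 0.7707.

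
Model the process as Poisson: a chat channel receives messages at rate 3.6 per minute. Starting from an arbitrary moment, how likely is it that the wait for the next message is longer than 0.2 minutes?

The wait for the next event is exponential with rate λ = 3.6 per minute.
P(T > 0.2) = e^(−λt) = e^(−3.6 × 0.2) = e^(−0.72) ≈ 0.4868.

0.4868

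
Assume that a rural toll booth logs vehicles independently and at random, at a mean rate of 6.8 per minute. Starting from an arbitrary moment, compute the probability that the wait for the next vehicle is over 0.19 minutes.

The wait for the next event is exponential with rate λ = 6.8 per minute.
P(T > 0.19) = e^(−λt) = e^(−6.8 × 0.19) = e^(−1.292) ≈ 0.2747.

0.2747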